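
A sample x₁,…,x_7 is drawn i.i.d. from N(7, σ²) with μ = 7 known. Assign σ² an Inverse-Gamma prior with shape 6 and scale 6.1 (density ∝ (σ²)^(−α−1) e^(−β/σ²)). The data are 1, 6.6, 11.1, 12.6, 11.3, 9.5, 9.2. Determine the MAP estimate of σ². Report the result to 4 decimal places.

σ̂²_MAP = 6.0052

Sum of squared deviations about the known mean: SS = (1−7)² + (6.6−7)² + (11.1−7)² + (12.6−7)² + (11.3−7)² + (9.5−7)² + (9.2−7)² = 113.91.
The Normal likelihood contributes (σ²)^(−n/2) exp(−SS/(2σ²)), so the posterior is Inverse-Gamma(α + n/2, β + SS/2) = Inverse-Gamma(9.5, 63.055).
The mode of Inverse-Gamma(a, b) is b/(a+1) = 63.055/10.5 ≈ 6.0052.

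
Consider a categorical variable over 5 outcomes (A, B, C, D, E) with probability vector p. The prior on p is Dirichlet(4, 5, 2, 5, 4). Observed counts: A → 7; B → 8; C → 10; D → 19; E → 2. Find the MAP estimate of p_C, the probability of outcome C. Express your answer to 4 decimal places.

MAP estimate of p_C = 0.1803

The posterior is Dirichlet(αᵢ + nᵢ) = Dirichlet(11, 13, 12, 24, 6).
For a Dirichlet(a₁,…,a_K) with all aᵢ > 1, the mode has j-th component (aⱼ − 1)/(Σaᵢ − K).
Here Σaᵢ = 66 and K = 5, so p_C = (12 − 1)/(66 − 5) = 11/61 ≈ 0.1803.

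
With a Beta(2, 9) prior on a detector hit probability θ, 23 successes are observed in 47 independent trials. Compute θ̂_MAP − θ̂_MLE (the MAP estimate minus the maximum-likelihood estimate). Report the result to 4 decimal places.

MAP − MLE = -0.0608

Posterior is Beta(25, 33); MAP = (25−1)/(58−2) = 24/56 ≈ 0.42857.
MLE ignores the prior: θ̂_MLE = k/n = 23/47 ≈ 0.48936.
Difference = 24/56 − 23/47 = -20/329 ≈ -0.0608.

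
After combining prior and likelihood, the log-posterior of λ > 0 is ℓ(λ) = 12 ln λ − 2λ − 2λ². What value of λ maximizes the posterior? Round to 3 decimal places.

ℓ'(λ) = 12/λ − 2 − 4λ. Setting this to zero and multiplying by λ: 4λ² + 2λ − 12 = 0.
λ = (−2 + √(2² + 4·4·12)) / (2·4) = (−2 + √196) / 8 = (−2 + 14)/8 = 3/2.
ℓ''(λ) = −12/λ² − 4 < 0, confirming a maximum.

λ̂_MAP = 1.500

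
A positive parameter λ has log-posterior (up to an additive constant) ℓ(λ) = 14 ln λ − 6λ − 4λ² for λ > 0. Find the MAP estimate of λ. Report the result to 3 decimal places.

λ̂_MAP = 1.000

ℓ'(λ) = 14/λ − 6 − 8λ. Setting this to zero and multiplying by λ: 8λ² + 6λ − 14 = 0.
λ = (−6 + √(6² + 4·8·14)) / (2·8) = (−6 + √484) / 16 = (−6 + 22)/16 = 1.
ℓ''(λ) = −14/λ² − 8 < 0, confirming a maximum.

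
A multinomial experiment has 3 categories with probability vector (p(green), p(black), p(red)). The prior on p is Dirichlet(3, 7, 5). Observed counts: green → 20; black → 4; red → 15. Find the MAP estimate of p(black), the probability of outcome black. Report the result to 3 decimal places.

The posterior is Dirichlet(αᵢ + nᵢ) = Dirichlet(23, 11, 20).
For a Dirichlet(a₁,…,a_K) with all aᵢ > 1, the mode has j-th component (aⱼ − 1)/(Σaᵢ − K).
Here Σaᵢ = 54 and K = 3, so p(black) = (11 − 1)/(54 − 3) = 10/51 ≈ 0.196.

MAP estimate of p(black) = 0.196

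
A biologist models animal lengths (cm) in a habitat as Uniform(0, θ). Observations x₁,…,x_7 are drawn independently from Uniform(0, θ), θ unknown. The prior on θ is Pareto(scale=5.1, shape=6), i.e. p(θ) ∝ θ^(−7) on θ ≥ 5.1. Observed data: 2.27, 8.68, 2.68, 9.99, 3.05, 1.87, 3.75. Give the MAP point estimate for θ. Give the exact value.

The Uniform(0, θ) likelihood is θ^(−n) for θ ≥ max(xᵢ), zero otherwise. Here max(xᵢ) = 9.99.
Posterior ∝ θ^(−7) · θ^(−7) = θ^(−14) on θ ≥ max(5.1, 9.99) = 9.99.
This density is strictly decreasing in θ, so the posterior mode lies at the lower boundary of the support.

θ̂_MAP = 9.99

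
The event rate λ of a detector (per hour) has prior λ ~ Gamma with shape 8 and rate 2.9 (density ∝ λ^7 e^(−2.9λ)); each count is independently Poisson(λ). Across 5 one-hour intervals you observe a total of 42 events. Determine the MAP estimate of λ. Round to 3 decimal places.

Σxᵢ = 42, n = 5.
Posterior ∝ λ^7e^(−2.9λ) · λ^42e^(−5λ) = λ^49e^(−7.9λ), i.e. Gamma(shape=50, rate=7.9).
The mode of a Gamma(a, b) with a ≥ 1 (shape–rate) is (a−1)/b = 49/7.9 ≈ 6.203.

λ̂_MAP = 6.203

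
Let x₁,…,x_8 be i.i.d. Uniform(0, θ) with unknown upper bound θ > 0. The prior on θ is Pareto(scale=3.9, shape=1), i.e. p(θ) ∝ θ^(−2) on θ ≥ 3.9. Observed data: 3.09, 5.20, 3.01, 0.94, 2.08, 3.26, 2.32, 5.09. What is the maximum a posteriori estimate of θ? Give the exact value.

θ̂_MAP = 5.20

The Uniform(0, θ) likelihood is θ^(−n) for θ ≥ max(xᵢ), zero otherwise. Here max(xᵢ) = 5.20.
Posterior ∝ θ^(−2) · θ^(−8) = θ^(−10) on θ ≥ max(3.9, 5.20) = 5.20.
This density is strictly decreasing in θ, so the posterior mode lies at the lower boundary of the support.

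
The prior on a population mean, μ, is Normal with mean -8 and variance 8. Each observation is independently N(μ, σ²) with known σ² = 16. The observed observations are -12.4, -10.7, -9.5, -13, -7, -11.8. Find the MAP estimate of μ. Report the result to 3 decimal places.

n = 6; x̄ = ((-12.4) + (-10.7) + (-9.5) + (-13) + (-7) + (-11.8))/6 = -64.4/6 = -161/15 ≈ -10.7333.
For a Normal prior and Normal likelihood with known variance, the posterior is Normal; its mode equals its mean, the precision-weighted average.
Prior precision 1/σ₀² = 1/8 = 0.125; data precision n/σ² = 6/16 = 0.375.
μ̂ = (0.125·(-8) + 0.375·(-161/15)) / (0.125 + 0.375) = (-5.025)/0.5 = -10.050.

μ̂_MAP = -10.050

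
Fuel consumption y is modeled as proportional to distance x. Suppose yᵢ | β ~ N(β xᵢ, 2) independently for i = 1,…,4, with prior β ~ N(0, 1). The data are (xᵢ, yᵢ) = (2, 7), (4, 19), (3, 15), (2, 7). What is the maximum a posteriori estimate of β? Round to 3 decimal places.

log p(β | y) = −Σ(yᵢ − βxᵢ)²/(2·2) − β²/(2·1) + const.
Setting the derivative to zero: Σxᵢ(yᵢ − βxᵢ)/2 − β/1 = 0, so β = Σxᵢyᵢ / (Σxᵢ² + σ²/τ²).
Σxᵢyᵢ = 2·7 + 4·19 + 3·15 + 2·7 = 149; Σxᵢ² = 33; σ²/τ² = 2.
β̂_MAP = 149 / (33 + 2) = 149/35 ≈ 4.257.

β̂_MAP = 4.257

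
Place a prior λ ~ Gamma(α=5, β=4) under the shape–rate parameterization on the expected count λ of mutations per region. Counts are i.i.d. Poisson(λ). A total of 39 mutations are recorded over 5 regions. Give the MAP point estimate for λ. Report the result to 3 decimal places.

λ̂_MAP = 4.778

Σxᵢ = 39, n = 5.
Posterior ∝ λ^4e^(−4λ) · λ^39e^(−5λ) = λ^43e^(−9λ), i.e. Gamma(shape=44, rate=9).
The mode of a Gamma(a, b) with a ≥ 1 (shape–rate) is (a−1)/b = 43/9 ≈ 4.778.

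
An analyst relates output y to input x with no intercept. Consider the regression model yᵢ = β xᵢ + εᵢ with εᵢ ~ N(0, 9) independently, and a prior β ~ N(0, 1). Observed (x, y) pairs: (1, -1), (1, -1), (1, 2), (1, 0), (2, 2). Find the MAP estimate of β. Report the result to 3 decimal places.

β̂_MAP = 0.235

log p(β | y) = −Σ(yᵢ − βxᵢ)²/(2·9) − β²/(2·1) + const.
Setting the derivative to zero: Σxᵢ(yᵢ − βxᵢ)/9 − β/1 = 0, so β = Σxᵢyᵢ / (Σxᵢ² + σ²/τ²).
Σxᵢyᵢ = 1·(-1) + 1·(-1) + 1·2 + 1·0 + 2·2 = 4; Σxᵢ² = 8; σ²/τ² = 9.
β̂_MAP = 4 / (8 + 9) = 4/17 ≈ 0.235.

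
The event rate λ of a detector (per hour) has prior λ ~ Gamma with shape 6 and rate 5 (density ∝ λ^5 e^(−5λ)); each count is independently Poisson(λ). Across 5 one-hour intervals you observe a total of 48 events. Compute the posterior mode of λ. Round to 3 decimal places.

Σxᵢ = 48, n = 5.
Posterior ∝ λ^5e^(−5λ) · λ^48e^(−5λ) = λ^53e^(−10λ), i.e. Gamma(shape=54, rate=10).
The mode of a Gamma(a, b) with a ≥ 1 (shape–rate) is (a−1)/b = 53/10 ≈ 5.300.

λ̂_MAP = 5.300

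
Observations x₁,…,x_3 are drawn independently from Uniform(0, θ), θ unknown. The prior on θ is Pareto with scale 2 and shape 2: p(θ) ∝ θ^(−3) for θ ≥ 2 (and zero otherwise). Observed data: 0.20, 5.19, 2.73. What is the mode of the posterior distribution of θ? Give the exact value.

The Uniform(0, θ) likelihood is θ^(−n) for θ ≥ max(xᵢ), zero otherwise. Here max(xᵢ) = 5.19.
Posterior ∝ θ^(−3) · θ^(−3) = θ^(−6) on θ ≥ max(2, 5.19) = 5.19.
This density is strictly decreasing in θ, so the posterior mode lies at the lower boundary of the support.

θ̂_MAP = 5.19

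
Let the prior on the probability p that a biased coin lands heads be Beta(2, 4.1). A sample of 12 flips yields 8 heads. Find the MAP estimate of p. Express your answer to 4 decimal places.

Prior: Beta(2, 4.1).
Data: 8 successes in 12 trials. The binomial likelihood contributes p^8(1−p)^4, so the posterior is Beta(2+8, 4.1+4) = Beta(10, 8.1).
For Beta(a, b) with a, b > 1 the mode is (a−1)/(a+b−2) = 9/16.1 ≈ 0.5590.

p̂_MAP = 0.5590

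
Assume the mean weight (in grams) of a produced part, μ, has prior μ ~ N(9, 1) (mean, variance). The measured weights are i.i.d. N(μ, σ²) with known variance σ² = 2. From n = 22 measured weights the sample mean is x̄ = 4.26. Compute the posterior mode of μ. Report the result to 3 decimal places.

n = 22, x̄ = 4.26.
For a Normal prior and Normal likelihood with known variance, the posterior is Normal; its mode equals its mean, the precision-weighted average.
Prior precision 1/σ₀² = 1/1 = 1; data precision n/σ² = 22/2 = 11.
μ̂ = (1·9 + 11·4.26) / (1 + 11) = 55.86/12 = 4.655.

μ̂_MAP = 4.655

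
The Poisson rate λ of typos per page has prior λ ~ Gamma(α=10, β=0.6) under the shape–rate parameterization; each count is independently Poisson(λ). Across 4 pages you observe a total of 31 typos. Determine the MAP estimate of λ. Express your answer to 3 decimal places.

λ̂_MAP = 8.696

Σxᵢ = 31, n = 4.
Posterior ∝ λ^9e^(−0.6λ) · λ^31e^(−4λ) = λ^40e^(−4.6λ), i.e. Gamma(shape=41, rate=4.6).
The mode of a Gamma(a, b) with a ≥ 1 (shape–rate) is (a−1)/b = 40/4.6 ≈ 8.696.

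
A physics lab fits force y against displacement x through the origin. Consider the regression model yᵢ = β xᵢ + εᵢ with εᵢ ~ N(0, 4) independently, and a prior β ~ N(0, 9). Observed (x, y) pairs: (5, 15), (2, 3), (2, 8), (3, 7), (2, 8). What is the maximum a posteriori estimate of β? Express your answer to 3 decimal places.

log p(β | y) = −Σ(yᵢ − βxᵢ)²/(2·4) − β²/(2·9) + const.
Setting the derivative to zero: Σxᵢ(yᵢ − βxᵢ)/4 − β/9 = 0, so β = Σxᵢyᵢ / (Σxᵢ² + σ²/τ²).
Σxᵢyᵢ = 5·15 + 2·3 + 2·8 + 3·7 + 2·8 = 134; Σxᵢ² = 46; σ²/τ² = 4/9.
β̂_MAP = 134 / (46 + 4/9) = 134/(418/9) = 603/209 ≈ 2.885.

β̂_MAP = 2.885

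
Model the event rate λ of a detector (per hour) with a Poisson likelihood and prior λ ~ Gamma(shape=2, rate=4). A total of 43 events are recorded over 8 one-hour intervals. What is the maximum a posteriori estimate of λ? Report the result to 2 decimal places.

λ̂_MAP = 3.67

Σxᵢ = 43, n = 8.
Posterior ∝ λe^(−4λ) · λ^43e^(−8λ) = λ^44e^(−12λ), i.e. Gamma(shape=45, rate=12).
The mode of a Gamma(a, b) with a ≥ 1 (shape–rate) is (a−1)/b = 44/12 ≈ 3.67.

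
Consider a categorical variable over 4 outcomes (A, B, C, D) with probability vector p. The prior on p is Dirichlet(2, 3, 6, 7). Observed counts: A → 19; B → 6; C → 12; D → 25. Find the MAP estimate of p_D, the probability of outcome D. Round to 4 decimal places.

MAP estimate of p_D = 0.4079

The posterior is Dirichlet(αᵢ + nᵢ) = Dirichlet(21, 9, 18, 32).
For a Dirichlet(a₁,…,a_K) with all aᵢ > 1, the mode has j-th component (aⱼ − 1)/(Σaᵢ − K).
Here Σaᵢ = 80 and K = 4, so p_D = (32 − 1)/(80 − 4) = 31/76 ≈ 0.4079.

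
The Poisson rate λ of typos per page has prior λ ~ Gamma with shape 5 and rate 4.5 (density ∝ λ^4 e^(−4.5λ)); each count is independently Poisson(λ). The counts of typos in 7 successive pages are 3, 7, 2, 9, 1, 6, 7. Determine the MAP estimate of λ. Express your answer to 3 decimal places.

λ̂_MAP = 3.391

Σxᵢ = 3+7+2+9+1+6+7 = 35, with n = 7.
Posterior ∝ λ^4e^(−4.5λ) · λ^35e^(−7λ) = λ^39e^(−11.5λ), i.e. Gamma(shape=40, rate=11.5).
The mode of a Gamma(a, b) with a ≥ 1 (shape–rate) is (a−1)/b = 39/11.5 ≈ 3.391.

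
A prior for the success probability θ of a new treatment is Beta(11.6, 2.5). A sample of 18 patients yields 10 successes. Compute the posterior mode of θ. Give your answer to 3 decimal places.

θ̂_MAP = 0.684

Prior: Beta(11.6, 2.5).
Data: 10 successes in 18 trials. The binomial likelihood contributes θ^10(1−θ)^8, so the posterior is Beta(11.6+10, 2.5+8) = Beta(21.6, 10.5).
For Beta(a, b) with a, b > 1 the mode is (a−1)/(a+b−2) = 20.6/30.1 ≈ 0.684.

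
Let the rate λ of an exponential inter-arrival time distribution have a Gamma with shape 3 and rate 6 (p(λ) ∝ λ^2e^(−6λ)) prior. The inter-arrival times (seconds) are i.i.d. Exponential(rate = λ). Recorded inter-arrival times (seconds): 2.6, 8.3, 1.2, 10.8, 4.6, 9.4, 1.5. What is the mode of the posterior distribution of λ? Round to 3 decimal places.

λ̂_MAP = 0.203

The Exponential(rate=λ) likelihood is ∝ λ^n e^(−λΣtᵢ). Here n = 7 and Σtᵢ = 2.6 + 8.3 + 1.2 + 10.8 + 4.6 + 9.4 + 1.5 = 38.4.
Posterior ∝ λ^2e^(−6λ) · λ^7e^(−38.4λ) = λ^9e^(−44.4λ), i.e. Gamma(10, 44.4).
Mode = (a−1)/b = 9/44.4 ≈ 0.203.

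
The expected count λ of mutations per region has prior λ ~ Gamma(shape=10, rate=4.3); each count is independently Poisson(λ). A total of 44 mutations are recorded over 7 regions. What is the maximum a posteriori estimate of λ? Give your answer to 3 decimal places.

λ̂_MAP = 4.690

Σxᵢ = 44, n = 7.
Posterior ∝ λ^9e^(−4.3λ) · λ^44e^(−7λ) = λ^53e^(−11.3λ), i.e. Gamma(shape=54, rate=11.3).
The mode of a Gamma(a, b) with a ≥ 1 (shape–rate) is (a−1)/b = 53/11.3 ≈ 4.690.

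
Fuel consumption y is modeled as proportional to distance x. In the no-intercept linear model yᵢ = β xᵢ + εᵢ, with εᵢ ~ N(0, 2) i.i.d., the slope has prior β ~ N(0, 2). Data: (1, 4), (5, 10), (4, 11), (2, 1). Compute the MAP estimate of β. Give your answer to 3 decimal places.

log p(β | y) = −Σ(yᵢ − βxᵢ)²/(2·2) − β²/(2·2) + const.
Setting the derivative to zero: Σxᵢ(yᵢ − βxᵢ)/2 − β/2 = 0, so β = Σxᵢyᵢ / (Σxᵢ² + σ²/τ²).
Σxᵢyᵢ = 1·4 + 5·10 + 4·11 + 2·1 = 100; Σxᵢ² = 46; σ²/τ² = 1.
β̂_MAP = 100 / (46 + 1) = 100/47 ≈ 2.128.

β̂_MAP = 2.128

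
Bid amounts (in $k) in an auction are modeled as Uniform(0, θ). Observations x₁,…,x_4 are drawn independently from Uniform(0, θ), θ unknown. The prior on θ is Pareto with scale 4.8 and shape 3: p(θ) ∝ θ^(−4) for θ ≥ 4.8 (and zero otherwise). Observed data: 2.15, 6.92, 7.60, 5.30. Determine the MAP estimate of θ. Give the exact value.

θ̂_MAP = 7.60

The Uniform(0, θ) likelihood is θ^(−n) for θ ≥ max(xᵢ), zero otherwise. Here max(xᵢ) = 7.60.
Posterior ∝ θ^(−4) · θ^(−4) = θ^(−8) on θ ≥ max(4.8, 7.60) = 7.60.
This density is strictly decreasing in θ, so the posterior mode lies at the lower boundary of the support.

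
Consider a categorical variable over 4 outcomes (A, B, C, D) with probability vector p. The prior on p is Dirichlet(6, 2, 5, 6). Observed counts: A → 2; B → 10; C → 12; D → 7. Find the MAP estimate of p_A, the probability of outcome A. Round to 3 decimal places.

The posterior is Dirichlet(αᵢ + nᵢ) = Dirichlet(8, 12, 17, 13).
For a Dirichlet(a₁,…,a_K) with all aᵢ > 1, the mode has j-th component (aⱼ − 1)/(Σaᵢ − K).
Here Σaᵢ = 50 and K = 4, so p_A = (8 − 1)/(50 − 4) = 7/46 ≈ 0.152.

MAP estimate of p_A = 0.152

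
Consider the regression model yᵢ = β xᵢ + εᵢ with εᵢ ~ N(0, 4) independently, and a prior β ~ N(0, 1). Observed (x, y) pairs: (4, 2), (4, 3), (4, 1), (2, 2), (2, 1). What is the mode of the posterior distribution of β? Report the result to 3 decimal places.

log p(β | y) = −Σ(yᵢ − βxᵢ)²/(2·4) − β²/(2·1) + const.
Setting the derivative to zero: Σxᵢ(yᵢ − βxᵢ)/4 − β/1 = 0, so β = Σxᵢyᵢ / (Σxᵢ² + σ²/τ²).
Σxᵢyᵢ = 4·2 + 4·3 + 4·1 + 2·2 + 2·1 = 30; Σxᵢ² = 56; σ²/τ² = 4.
β̂_MAP = 30 / (56 + 4) = 30/60 ≈ 0.500.

β̂_MAP = 0.500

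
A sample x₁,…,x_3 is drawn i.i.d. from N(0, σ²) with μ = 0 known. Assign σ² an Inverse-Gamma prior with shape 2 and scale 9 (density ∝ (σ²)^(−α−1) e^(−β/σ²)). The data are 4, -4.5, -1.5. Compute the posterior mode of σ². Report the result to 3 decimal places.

Sum of squared deviations about the known mean: SS = (4−0)² + (-4.5−0)² + (-1.5−0)² = 38.5.
The Normal likelihood contributes (σ²)^(−n/2) exp(−SS/(2σ²)), so the posterior is Inverse-Gamma(α + n/2, β + SS/2) = Inverse-Gamma(3.5, 28.25).
The mode of Inverse-Gamma(a, b) is b/(a+1) = 28.25/4.5 ≈ 6.278.

σ̂²_MAP = 6.278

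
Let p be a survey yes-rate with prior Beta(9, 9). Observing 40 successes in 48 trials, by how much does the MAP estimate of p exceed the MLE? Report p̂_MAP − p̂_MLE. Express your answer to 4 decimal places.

Posterior is Beta(49, 17); MAP = (49−1)/(66−2) = 48/64 ≈ 0.75000.
MLE ignores the prior: p̂_MLE = k/n = 40/48 ≈ 0.83333.
Difference = 48/64 − 40/48 = -1/12 ≈ -0.0833.

MAP − MLE = -0.0833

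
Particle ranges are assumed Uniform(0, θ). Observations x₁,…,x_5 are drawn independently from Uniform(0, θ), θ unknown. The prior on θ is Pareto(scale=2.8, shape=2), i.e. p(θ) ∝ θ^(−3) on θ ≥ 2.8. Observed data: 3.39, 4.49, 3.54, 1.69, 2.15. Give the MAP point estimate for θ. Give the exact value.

The Uniform(0, θ) likelihood is θ^(−n) for θ ≥ max(xᵢ), zero otherwise. Here max(xᵢ) = 4.49.
Posterior ∝ θ^(−3) · θ^(−5) = θ^(−8) on θ ≥ max(2.8, 4.49) = 4.49.
This density is strictly decreasing in θ, so the posterior mode lies at the lower boundary of the support.

θ̂_MAP = 4.49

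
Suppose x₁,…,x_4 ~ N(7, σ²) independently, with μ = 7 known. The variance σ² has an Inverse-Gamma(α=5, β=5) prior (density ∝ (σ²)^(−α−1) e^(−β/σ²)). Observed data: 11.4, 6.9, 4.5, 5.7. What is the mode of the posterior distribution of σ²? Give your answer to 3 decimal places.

Sum of squared deviations about the known mean: SS = (11.4−7)² + (6.9−7)² + (4.5−7)² + (5.7−7)² = 27.31.
The Normal likelihood contributes (σ²)^(−n/2) exp(−SS/(2σ²)), so the posterior is Inverse-Gamma(α + n/2, β + SS/2) = Inverse-Gamma(7, 18.655).
The mode of Inverse-Gamma(a, b) is b/(a+1) = 18.655/8 ≈ 2.332.

σ̂²_MAP = 2.332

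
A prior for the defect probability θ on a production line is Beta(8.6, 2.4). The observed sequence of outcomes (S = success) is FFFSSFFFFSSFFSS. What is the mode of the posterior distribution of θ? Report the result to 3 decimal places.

θ̂_MAP = 0.567

Prior: Beta(8.6, 2.4).
Data: 6 successes in 15 trials (from the sequence). The binomial likelihood contributes θ^6(1−θ)^9, so the posterior is Beta(8.6+6, 2.4+9) = Beta(14.6, 11.4).
For Beta(a, b) with a, b > 1 the mode is (a−1)/(a+b−2) = 13.6/24 ≈ 0.567.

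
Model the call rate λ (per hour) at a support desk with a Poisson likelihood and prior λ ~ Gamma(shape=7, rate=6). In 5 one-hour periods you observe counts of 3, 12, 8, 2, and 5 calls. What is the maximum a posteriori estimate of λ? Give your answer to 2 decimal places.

λ̂_MAP = 3.27

Σxᵢ = 3+12+8+2+5 = 30, with n = 5.
Posterior ∝ λ^6e^(−6λ) · λ^30e^(−5λ) = λ^36e^(−11λ), i.e. Gamma(shape=37, rate=11).
The mode of a Gamma(a, b) with a ≥ 1 (shape–rate) is (a−1)/b = 36/11 ≈ 3.27.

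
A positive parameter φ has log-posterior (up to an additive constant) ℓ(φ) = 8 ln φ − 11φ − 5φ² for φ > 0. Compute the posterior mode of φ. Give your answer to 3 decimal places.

φ̂_MAP = 0.500

ℓ'(φ) = 8/φ − 11 − 10φ. Setting this to zero and multiplying by φ: 10φ² + 11φ − 8 = 0.
φ = (−11 + √(11² + 4·10·8)) / (2·10) = (−11 + √441) / 20 = (−11 + 21)/20 = 1/2.
ℓ''(φ) = −8/φ² − 10 < 0, confirming a maximum.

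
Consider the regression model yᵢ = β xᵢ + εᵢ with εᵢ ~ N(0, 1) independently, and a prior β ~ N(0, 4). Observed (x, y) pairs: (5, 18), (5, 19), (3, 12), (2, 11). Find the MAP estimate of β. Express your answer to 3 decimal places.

log p(β | y) = −Σ(yᵢ − βxᵢ)²/(2·1) − β²/(2·4) + const.
Setting the derivative to zero: Σxᵢ(yᵢ − βxᵢ)/1 − β/4 = 0, so β = Σxᵢyᵢ / (Σxᵢ² + σ²/τ²).
Σxᵢyᵢ = 5·18 + 5·19 + 3·12 + 2·11 = 243; Σxᵢ² = 63; σ²/τ² = 0.25.
β̂_MAP = 243 / (63 + 0.25) = 243/63.25 ≈ 3.842.

β̂_MAP = 3.842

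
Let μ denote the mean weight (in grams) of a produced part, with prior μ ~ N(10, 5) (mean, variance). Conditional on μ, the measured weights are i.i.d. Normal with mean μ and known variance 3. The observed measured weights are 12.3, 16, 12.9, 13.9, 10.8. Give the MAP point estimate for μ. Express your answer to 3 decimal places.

μ̂_MAP = 12.839

n = 5; x̄ = (12.3 + 16 + 12.9 + 13.9 + 10.8)/5 = 65.9/5 = 13.18.
For a Normal prior and Normal likelihood with known variance, the posterior is Normal; its mode equals its mean, the precision-weighted average.
Prior precision 1/σ₀² = 1/5 = 0.2; data precision n/σ² = 5/3.
μ̂ = (0.2·10 + (5/3)·13.18) / (0.2 + 5/3) = (719/30)/(28/15) = 719/56 ≈ 12.839.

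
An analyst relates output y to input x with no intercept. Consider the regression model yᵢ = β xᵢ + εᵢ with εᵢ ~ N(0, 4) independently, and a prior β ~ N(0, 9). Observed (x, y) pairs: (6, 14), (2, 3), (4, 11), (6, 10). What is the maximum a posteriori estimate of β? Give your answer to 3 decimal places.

β̂_MAP = 2.099

log p(β | y) = −Σ(yᵢ − βxᵢ)²/(2·4) − β²/(2·9) + const.
Setting the derivative to zero: Σxᵢ(yᵢ − βxᵢ)/4 − β/9 = 0, so β = Σxᵢyᵢ / (Σxᵢ² + σ²/τ²).
Σxᵢyᵢ = 6·14 + 2·3 + 4·11 + 6·10 = 194; Σxᵢ² = 92; σ²/τ² = 4/9.
β̂_MAP = 194 / (92 + 4/9) = 194/(832/9) = 873/416 ≈ 2.099.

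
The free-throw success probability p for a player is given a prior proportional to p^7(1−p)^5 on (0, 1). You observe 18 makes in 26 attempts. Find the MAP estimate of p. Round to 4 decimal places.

p̂_MAP = 0.6579

The prior density ∝ p^7(1−p)^5 is the kernel of Beta(8, 6).
Data: 18 successes in 26 trials. The binomial likelihood contributes p^18(1−p)^8, so the posterior is Beta(8+18, 6+8) = Beta(26, 14).
For Beta(a, b) with a, b > 1 the mode is (a−1)/(a+b−2) = 25/38 ≈ 0.6579.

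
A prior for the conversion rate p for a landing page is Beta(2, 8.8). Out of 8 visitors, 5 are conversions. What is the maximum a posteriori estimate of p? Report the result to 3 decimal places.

p̂_MAP = 0.357

Prior: Beta(2, 8.8).
Data: 5 successes in 8 trials. The binomial likelihood contributes p^5(1−p)^3, so the posterior is Beta(2+5, 8.8+3) = Beta(7, 11.8).
For Beta(a, b) with a, b > 1 the mode is (a−1)/(a+b−2) = 6/16.8 ≈ 0.357.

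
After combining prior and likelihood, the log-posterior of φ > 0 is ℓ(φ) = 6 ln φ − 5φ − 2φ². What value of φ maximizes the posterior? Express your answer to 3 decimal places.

φ̂_MAP = 0.750

ℓ'(φ) = 6/φ − 5 − 4φ. Setting this to zero and multiplying by φ: 4φ² + 5φ − 6 = 0.
φ = (−5 + √(5² + 4·4·6)) / (2·4) = (−5 + √121) / 8 = (−5 + 11)/8 = 3/4.
ℓ''(φ) = −6/φ² − 4 < 0, confirming a maximum.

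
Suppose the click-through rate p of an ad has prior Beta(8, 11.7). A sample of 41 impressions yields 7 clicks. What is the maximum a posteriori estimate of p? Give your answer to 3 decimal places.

Prior: Beta(8, 11.7).
Data: 7 successes in 41 trials. The binomial likelihood contributes p^7(1−p)^34, so the posterior is Beta(8+7, 11.7+34) = Beta(15, 45.7).
For Beta(a, b) with a, b > 1 the mode is (a−1)/(a+b−2) = 14/58.7 ≈ 0.239.

p̂_MAP = 0.239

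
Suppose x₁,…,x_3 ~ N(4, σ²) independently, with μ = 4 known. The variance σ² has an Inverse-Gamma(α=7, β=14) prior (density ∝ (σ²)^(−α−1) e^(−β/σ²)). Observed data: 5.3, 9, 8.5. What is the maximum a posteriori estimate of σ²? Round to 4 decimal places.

Sum of squared deviations about the known mean: SS = (5.3−4)² + (9−4)² + (8.5−4)² = 46.94.
The Normal likelihood contributes (σ²)^(−n/2) exp(−SS/(2σ²)), so the posterior is Inverse-Gamma(α + n/2, β + SS/2) = Inverse-Gamma(8.5, 37.47).
The mode of Inverse-Gamma(a, b) is b/(a+1) = 37.47/9.5 ≈ 3.9442.

σ̂²_MAP = 3.9442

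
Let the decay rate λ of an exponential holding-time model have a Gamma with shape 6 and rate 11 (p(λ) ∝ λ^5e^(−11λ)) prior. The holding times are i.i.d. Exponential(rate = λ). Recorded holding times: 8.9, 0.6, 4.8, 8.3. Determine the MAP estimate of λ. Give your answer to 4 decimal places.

The Exponential(rate=λ) likelihood is ∝ λ^n e^(−λΣtᵢ). Here n = 4 and Σtᵢ = 8.9 + 0.6 + 4.8 + 8.3 = 22.6.
Posterior ∝ λ^5e^(−11λ) · λ^4e^(−22.6λ) = λ^9e^(−33.6λ), i.e. Gamma(10, 33.6).
Mode = (a−1)/b = 9/33.6 ≈ 0.2679.

λ̂_MAP = 0.2679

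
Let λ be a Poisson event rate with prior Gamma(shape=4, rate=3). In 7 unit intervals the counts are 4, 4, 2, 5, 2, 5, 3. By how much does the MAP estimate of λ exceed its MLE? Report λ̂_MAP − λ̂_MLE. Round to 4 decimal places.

Σxᵢ = 25. Posterior is Gamma(29, 10); MAP = (29−1)/10 = 28/10 ≈ 2.80000.
MLE = x̄ = 25/7 ≈ 3.57143.
Difference = 28/10 − 25/7 = -27/35 ≈ -0.7714.

MAP − MLE = -0.7714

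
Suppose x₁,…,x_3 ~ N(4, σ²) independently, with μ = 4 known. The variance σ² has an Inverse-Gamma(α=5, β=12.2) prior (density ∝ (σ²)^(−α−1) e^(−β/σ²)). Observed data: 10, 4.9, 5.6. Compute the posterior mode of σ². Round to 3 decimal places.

σ̂²_MAP = 4.251

Sum of squared deviations about the known mean: SS = (10−4)² + (4.9−4)² + (5.6−4)² = 39.37.
The Normal likelihood contributes (σ²)^(−n/2) exp(−SS/(2σ²)), so the posterior is Inverse-Gamma(α + n/2, β + SS/2) = Inverse-Gamma(6.5, 31.885).
The mode of Inverse-Gamma(a, b) is b/(a+1) = 31.885/7.5 ≈ 4.251.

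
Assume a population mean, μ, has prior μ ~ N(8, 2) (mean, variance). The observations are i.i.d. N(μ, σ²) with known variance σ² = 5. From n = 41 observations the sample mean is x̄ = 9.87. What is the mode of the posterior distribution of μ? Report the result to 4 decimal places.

n = 41, x̄ = 9.87.
For a Normal prior and Normal likelihood with known variance, the posterior is Normal; its mode equals its mean, the precision-weighted average.
Prior precision 1/σ₀² = 1/2 = 0.5; data precision n/σ² = 41/5 = 8.2.
μ̂ = (0.5·8 + 8.2·9.87) / (0.5 + 8.2) = 84.934/8.7 = 42467/4350 ≈ 9.7625.

μ̂_MAP = 9.7625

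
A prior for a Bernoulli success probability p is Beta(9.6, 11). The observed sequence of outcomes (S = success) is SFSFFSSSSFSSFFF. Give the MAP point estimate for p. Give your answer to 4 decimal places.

Prior: Beta(9.6, 11).
Data: 8 successes in 15 trials (from the sequence). The binomial likelihood contributes p^8(1−p)^7, so the posterior is Beta(9.6+8, 11+7) = Beta(17.6, 18).
For Beta(a, b) with a, b > 1 the mode is (a−1)/(a+b−2) = 16.6/33.6 ≈ 0.4940.

p̂_MAP = 0.4940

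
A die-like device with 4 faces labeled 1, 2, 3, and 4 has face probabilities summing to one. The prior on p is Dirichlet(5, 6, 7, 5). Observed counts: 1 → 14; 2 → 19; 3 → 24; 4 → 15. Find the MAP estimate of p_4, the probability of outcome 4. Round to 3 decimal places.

MAP estimate: 0.209

The posterior is Dirichlet(αᵢ + nᵢ) = Dirichlet(19, 25, 31, 20).
For a Dirichlet(a₁,…,a_K) with all aᵢ > 1, the mode has j-th component (aⱼ − 1)/(Σaᵢ − K).
Here Σaᵢ = 95 and K = 4, so p_4 = (20 − 1)/(95 − 4) = 19/91 ≈ 0.209.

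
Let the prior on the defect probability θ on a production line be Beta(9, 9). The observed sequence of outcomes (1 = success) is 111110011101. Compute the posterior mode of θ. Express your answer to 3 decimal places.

Prior: Beta(9, 9).
Data: 9 successes in 12 trials (from the sequence). The binomial likelihood contributes θ^9(1−θ)^3, so the posterior is Beta(9+9, 9+3) = Beta(18, 12).
For Beta(a, b) with a, b > 1 the mode is (a−1)/(a+b−2) = 17/28 ≈ 0.607.

θ̂_MAP = 0.607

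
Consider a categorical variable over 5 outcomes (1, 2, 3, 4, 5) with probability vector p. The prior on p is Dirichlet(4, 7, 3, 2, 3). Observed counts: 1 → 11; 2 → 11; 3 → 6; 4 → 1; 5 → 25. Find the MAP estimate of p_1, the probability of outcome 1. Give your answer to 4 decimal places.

MAP estimate: 0.2059

The posterior is Dirichlet(αᵢ + nᵢ) = Dirichlet(15, 18, 9, 3, 28).
For a Dirichlet(a₁,…,a_K) with all aᵢ > 1, the mode has j-th component (aⱼ − 1)/(Σaᵢ − K).
Here Σaᵢ = 73 and K = 5, so p_1 = (15 − 1)/(73 − 5) = 14/68 ≈ 0.2059.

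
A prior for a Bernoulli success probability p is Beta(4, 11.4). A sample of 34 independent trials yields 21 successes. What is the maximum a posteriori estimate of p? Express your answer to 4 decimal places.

p̂_MAP = 0.5063

Prior: Beta(4, 11.4).
Data: 21 successes in 34 trials. The binomial likelihood contributes p^21(1−p)^13, so the posterior is Beta(4+21, 11.4+13) = Beta(25, 24.4).
For Beta(a, b) with a, b > 1 the mode is (a−1)/(a+b−2) = 24/47.4 ≈ 0.5063.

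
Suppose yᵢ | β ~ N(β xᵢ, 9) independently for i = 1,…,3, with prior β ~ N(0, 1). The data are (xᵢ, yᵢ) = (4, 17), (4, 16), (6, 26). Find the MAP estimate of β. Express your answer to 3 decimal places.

log p(β | y) = −Σ(yᵢ − βxᵢ)²/(2·9) − β²/(2·1) + const.
Setting the derivative to zero: Σxᵢ(yᵢ − βxᵢ)/9 − β/1 = 0, so β = Σxᵢyᵢ / (Σxᵢ² + σ²/τ²).
Σxᵢyᵢ = 4·17 + 4·16 + 6·26 = 288; Σxᵢ² = 68; σ²/τ² = 9.
β̂_MAP = 288 / (68 + 9) = 288/77 ≈ 3.740.

β̂_MAP = 3.740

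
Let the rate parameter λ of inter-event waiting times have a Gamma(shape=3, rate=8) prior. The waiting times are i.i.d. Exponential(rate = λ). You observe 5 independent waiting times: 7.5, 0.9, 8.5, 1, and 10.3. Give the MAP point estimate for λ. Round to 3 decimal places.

λ̂_MAP = 0.193

The Exponential(rate=λ) likelihood is ∝ λ^n e^(−λΣtᵢ). Here n = 5 and Σtᵢ = 7.5 + 0.9 + 8.5 + 1 + 10.3 = 28.2.
Posterior ∝ λ^2e^(−8λ) · λ^5e^(−28.2λ) = λ^7e^(−36.2λ), i.e. Gamma(8, 36.2).
Mode = (a−1)/b = 7/36.2 ≈ 0.193.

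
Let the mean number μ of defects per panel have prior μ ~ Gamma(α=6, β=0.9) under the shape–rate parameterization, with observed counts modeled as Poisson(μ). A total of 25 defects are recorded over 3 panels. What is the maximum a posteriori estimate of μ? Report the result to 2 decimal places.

Σxᵢ = 25, n = 3.
Posterior ∝ μ^5e^(−0.9μ) · μ^25e^(−3μ) = μ^30e^(−3.9μ), i.e. Gamma(shape=31, rate=3.9).
The mode of a Gamma(a, b) with a ≥ 1 (shape–rate) is (a−1)/b = 30/3.9 ≈ 7.69.

μ̂_MAP = 7.69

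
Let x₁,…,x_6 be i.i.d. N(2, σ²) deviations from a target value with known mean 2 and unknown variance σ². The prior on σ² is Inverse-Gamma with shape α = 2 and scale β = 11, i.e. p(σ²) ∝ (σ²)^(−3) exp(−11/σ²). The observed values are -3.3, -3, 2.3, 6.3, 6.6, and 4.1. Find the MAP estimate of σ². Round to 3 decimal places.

Sum of squared deviations about the known mean: SS = (-3.3−2)² + (-3−2)² + (2.3−2)² + (6.3−2)² + (6.6−2)² + (4.1−2)² = 97.24.
The Normal likelihood contributes (σ²)^(−n/2) exp(−SS/(2σ²)), so the posterior is Inverse-Gamma(α + n/2, β + SS/2) = Inverse-Gamma(5, 59.62).
The mode of Inverse-Gamma(a, b) is b/(a+1) = 59.62/6 ≈ 9.937.

σ̂²_MAP = 9.937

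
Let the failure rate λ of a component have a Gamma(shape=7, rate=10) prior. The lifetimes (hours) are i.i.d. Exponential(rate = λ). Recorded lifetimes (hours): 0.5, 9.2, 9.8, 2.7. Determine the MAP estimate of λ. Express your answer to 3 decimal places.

The Exponential(rate=λ) likelihood is ∝ λ^n e^(−λΣtᵢ). Here n = 4 and Σtᵢ = 0.5 + 9.2 + 9.8 + 2.7 = 22.2.
Posterior ∝ λ^6e^(−10λ) · λ^4e^(−22.2λ) = λ^10e^(−32.2λ), i.e. Gamma(11, 32.2).
Mode = (a−1)/b = 10/32.2 ≈ 0.311.

λ̂_MAP = 0.311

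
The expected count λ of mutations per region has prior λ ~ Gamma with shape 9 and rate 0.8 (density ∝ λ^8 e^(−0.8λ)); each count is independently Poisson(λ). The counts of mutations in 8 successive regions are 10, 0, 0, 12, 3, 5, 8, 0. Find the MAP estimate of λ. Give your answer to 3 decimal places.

λ̂_MAP = 5.227

Σxᵢ = 10+0+0+12+3+5+8+0 = 38, with n = 8.
Posterior ∝ λ^8e^(−0.8λ) · λ^38e^(−8λ) = λ^46e^(−8.8λ), i.e. Gamma(shape=47, rate=8.8).
The mode of a Gamma(a, b) with a ≥ 1 (shape–rate) is (a−1)/b = 46/8.8 ≈ 5.227.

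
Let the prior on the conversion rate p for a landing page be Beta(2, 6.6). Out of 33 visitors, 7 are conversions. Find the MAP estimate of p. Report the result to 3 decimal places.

Prior: Beta(2, 6.6).
Data: 7 successes in 33 trials. The binomial likelihood contributes p^7(1−p)^26, so the posterior is Beta(2+7, 6.6+26) = Beta(9, 32.6).
For Beta(a, b) with a, b > 1 the mode is (a−1)/(a+b−2) = 8/39.6 ≈ 0.202.

p̂_MAP = 0.202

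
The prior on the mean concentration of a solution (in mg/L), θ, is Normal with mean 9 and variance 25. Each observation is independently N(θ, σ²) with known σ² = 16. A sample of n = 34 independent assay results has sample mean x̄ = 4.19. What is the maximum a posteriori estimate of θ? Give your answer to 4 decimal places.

θ̂_MAP = 4.2789

n = 34, x̄ = 4.19.
For a Normal prior and Normal likelihood with known variance, the posterior is Normal; its mode equals its mean, the precision-weighted average.
Prior precision 1/σ₀² = 1/25 = 0.04; data precision n/σ² = 34/16 = 2.125.
θ̂ = (0.04·9 + 2.125·4.19) / (0.04 + 2.125) = 9.26375/2.165 = 7411/1732 ≈ 4.2789.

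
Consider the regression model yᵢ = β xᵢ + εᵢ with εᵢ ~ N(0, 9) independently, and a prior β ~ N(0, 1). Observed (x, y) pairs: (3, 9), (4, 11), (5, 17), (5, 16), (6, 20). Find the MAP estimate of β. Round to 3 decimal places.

log p(β | y) = −Σ(yᵢ − βxᵢ)²/(2·9) − β²/(2·1) + const.
Setting the derivative to zero: Σxᵢ(yᵢ − βxᵢ)/9 − β/1 = 0, so β = Σxᵢyᵢ / (Σxᵢ² + σ²/τ²).
Σxᵢyᵢ = 3·9 + 4·11 + 5·17 + 5·16 + 6·20 = 356; Σxᵢ² = 111; σ²/τ² = 9.
β̂_MAP = 356 / (111 + 9) = 356/120 ≈ 2.967.

β̂_MAP = 2.967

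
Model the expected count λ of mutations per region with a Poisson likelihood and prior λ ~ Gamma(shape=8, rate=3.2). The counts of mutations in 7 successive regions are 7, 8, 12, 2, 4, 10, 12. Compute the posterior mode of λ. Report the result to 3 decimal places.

λ̂_MAP = 6.078

Σxᵢ = 7+8+12+2+4+10+12 = 55, with n = 7.
Posterior ∝ λ^7e^(−3.2λ) · λ^55e^(−7λ) = λ^62e^(−10.2λ), i.e. Gamma(shape=63, rate=10.2).
The mode of a Gamma(a, b) with a ≥ 1 (shape–rate) is (a−1)/b = 62/10.2 ≈ 6.078.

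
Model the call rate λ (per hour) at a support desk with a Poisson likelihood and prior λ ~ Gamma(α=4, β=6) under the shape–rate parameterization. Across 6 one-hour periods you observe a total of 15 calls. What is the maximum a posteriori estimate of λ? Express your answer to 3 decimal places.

λ̂_MAP = 1.500

Σxᵢ = 15, n = 6.
Posterior ∝ λ^3e^(−6λ) · λ^15e^(−6λ) = λ^18e^(−12λ), i.e. Gamma(shape=19, rate=12).
The mode of a Gamma(a, b) with a ≥ 1 (shape–rate) is (a−1)/b = 18/12 ≈ 1.500.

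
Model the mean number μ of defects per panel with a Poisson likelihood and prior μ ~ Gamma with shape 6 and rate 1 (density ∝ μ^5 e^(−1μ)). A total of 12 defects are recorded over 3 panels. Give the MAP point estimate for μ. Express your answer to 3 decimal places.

μ̂_MAP = 4.250

Σxᵢ = 12, n = 3.
Posterior ∝ μ^5e^(−1μ) · μ^12e^(−3μ) = μ^17e^(−4μ), i.e. Gamma(shape=18, rate=4).
The mode of a Gamma(a, b) with a ≥ 1 (shape–rate) is (a−1)/b = 17/4 ≈ 4.250.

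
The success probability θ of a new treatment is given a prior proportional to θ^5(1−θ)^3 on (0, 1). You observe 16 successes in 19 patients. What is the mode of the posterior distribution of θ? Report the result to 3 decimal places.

The prior density ∝ θ^5(1−θ)^3 is the kernel of Beta(6, 4).
Data: 16 successes in 19 trials. The binomial likelihood contributes θ^16(1−θ)^3, so the posterior is Beta(6+16, 4+3) = Beta(22, 7).
For Beta(a, b) with a, b > 1 the mode is (a−1)/(a+b−2) = 21/27 ≈ 0.778.

θ̂_MAP = 0.778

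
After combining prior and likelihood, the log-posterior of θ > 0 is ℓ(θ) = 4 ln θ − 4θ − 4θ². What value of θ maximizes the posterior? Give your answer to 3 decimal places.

θ̂_MAP = 0.500

ℓ'(θ) = 4/θ − 4 − 8θ. Setting this to zero and multiplying by θ: 8θ² + 4θ − 4 = 0.
θ = (−4 + √(4² + 4·8·4)) / (2·8) = (−4 + √144) / 16 = (−4 + 12)/16 = 1/2.
ℓ''(θ) = −4/θ² − 8 < 0, confirming a maximum.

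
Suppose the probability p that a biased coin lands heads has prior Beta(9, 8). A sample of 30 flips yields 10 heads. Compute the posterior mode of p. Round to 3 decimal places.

Prior: Beta(9, 8).
Data: 10 successes in 30 trials. The binomial likelihood contributes p^10(1−p)^20, so the posterior is Beta(9+10, 8+20) = Beta(19, 28).
For Beta(a, b) with a, b > 1 the mode is (a−1)/(a+b−2) = 18/45 ≈ 0.400.

p̂_MAP = 0.400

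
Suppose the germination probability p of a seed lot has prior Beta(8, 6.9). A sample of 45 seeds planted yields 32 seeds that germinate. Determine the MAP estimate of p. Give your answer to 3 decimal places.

Prior: Beta(8, 6.9).
Data: 32 successes in 45 trials. The binomial likelihood contributes p^32(1−p)^13, so the posterior is Beta(8+32, 6.9+13) = Beta(40, 19.9).
For Beta(a, b) with a, b > 1 the mode is (a−1)/(a+b−2) = 39/57.9 ≈ 0.674.

p̂_MAP = 0.674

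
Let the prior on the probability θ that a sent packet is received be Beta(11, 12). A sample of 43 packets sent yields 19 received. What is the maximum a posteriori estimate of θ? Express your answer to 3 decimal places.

θ̂_MAP = 0.453

Prior: Beta(11, 12).
Data: 19 successes in 43 trials. The binomial likelihood contributes θ^19(1−θ)^24, so the posterior is Beta(11+19, 12+24) = Beta(30, 36).
For Beta(a, b) with a, b > 1 the mode is (a−1)/(a+b−2) = 29/64 ≈ 0.453.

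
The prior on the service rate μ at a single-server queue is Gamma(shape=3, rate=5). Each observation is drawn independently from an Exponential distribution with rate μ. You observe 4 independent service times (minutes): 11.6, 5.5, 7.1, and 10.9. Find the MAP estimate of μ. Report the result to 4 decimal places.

The Exponential(rate=μ) likelihood is ∝ μ^n e^(−μΣtᵢ). Here n = 4 and Σtᵢ = 11.6 + 5.5 + 7.1 + 10.9 = 35.1.
Posterior ∝ μ^2e^(−5μ) · μ^4e^(−35.1μ) = μ^6e^(−40.1μ), i.e. Gamma(7, 40.1).
Mode = (a−1)/b = 6/40.1 ≈ 0.1496.

μ̂_MAP = 0.1496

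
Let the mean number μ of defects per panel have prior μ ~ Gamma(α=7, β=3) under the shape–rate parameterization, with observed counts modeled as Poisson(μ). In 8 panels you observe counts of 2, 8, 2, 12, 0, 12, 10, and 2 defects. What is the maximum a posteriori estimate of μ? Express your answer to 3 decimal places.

Σxᵢ = 2+8+2+12+0+12+10+2 = 48, with n = 8.
Posterior ∝ μ^6e^(−3μ) · μ^48e^(−8μ) = μ^54e^(−11μ), i.e. Gamma(shape=55, rate=11).
The mode of a Gamma(a, b) with a ≥ 1 (shape–rate) is (a−1)/b = 54/11 ≈ 4.909.

μ̂_MAP = 4.909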